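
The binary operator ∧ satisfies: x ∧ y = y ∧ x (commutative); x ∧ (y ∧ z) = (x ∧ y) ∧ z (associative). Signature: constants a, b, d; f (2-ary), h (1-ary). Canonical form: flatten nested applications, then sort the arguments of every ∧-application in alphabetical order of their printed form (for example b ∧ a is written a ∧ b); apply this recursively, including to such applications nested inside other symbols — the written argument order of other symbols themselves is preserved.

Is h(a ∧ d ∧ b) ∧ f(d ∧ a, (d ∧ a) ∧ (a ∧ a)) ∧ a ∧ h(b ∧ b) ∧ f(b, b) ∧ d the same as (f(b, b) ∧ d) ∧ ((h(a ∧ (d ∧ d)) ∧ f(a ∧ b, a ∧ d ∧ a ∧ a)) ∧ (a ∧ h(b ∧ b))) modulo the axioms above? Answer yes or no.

Left:  h(a ∧ d ∧ b) ∧ f(d ∧ a, (d ∧ a) ∧ (a ∧ a)) ∧ a ∧ h(b ∧ b) ∧ f(b, b) ∧ d
  Inside:  h(a ∧ d ∧ b)  →  h(a ∧ b ∧ d)
  Inside:  f(d ∧ a, (d ∧ a) ∧ (a ∧ a))  →  f(a ∧ d, a ∧ a ∧ a ∧ d)
  Order the arguments:  a ∧ d ∧ f(a ∧ d, a ∧ a ∧ a ∧ d) ∧ f(b, b) ∧ h(a ∧ b ∧ d) ∧ h(b ∧ b)
Right:  (f(b, b) ∧ d) ∧ ((h(a ∧ (d ∧ d)) ∧ f(a ∧ b, a ∧ d ∧ a ∧ a)) ∧ (a ∧ h(b ∧ b)))
  Flatten:  f(b, b) ∧ d ∧ h(a ∧ (d ∧ d)) ∧ f(a ∧ b, a ∧ d ∧ a ∧ a) ∧ a ∧ h(b ∧ b)
  Inside:  h(a ∧ (d ∧ d))  →  h(a ∧ d ∧ d)
  Inside:  f(a ∧ b, a ∧ d ∧ a ∧ a)  →  f(a ∧ b, a ∧ a ∧ a ∧ d)
  Sort:  a ∧ d ∧ f(a ∧ b, a ∧ a ∧ a ∧ d) ∧ f(b, b) ∧ h(a ∧ d ∧ d) ∧ h(b ∧ b)

Answer: no — a ∧ d ∧ f(a ∧ d, a ∧ a ∧ a ∧ d) ∧ f(b, b) ∧ h(a ∧ b ∧ d) ∧ h(b ∧ b) vs a ∧ d ∧ f(a ∧ b, a ∧ a ∧ a ∧ d) ∧ f(b, b) ∧ h(a ∧ d ∧ d) ∧ h(b ∧ b)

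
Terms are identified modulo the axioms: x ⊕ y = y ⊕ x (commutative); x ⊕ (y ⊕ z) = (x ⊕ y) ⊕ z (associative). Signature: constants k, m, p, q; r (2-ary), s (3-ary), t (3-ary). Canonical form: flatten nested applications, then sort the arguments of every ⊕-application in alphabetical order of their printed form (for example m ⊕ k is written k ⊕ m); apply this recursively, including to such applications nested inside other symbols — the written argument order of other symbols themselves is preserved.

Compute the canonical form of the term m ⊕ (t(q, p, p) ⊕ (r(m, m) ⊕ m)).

Merge nested applications:  m ⊕ t(q, p, p) ⊕ r(m, m) ⊕ m
Sort:  m ⊕ m ⊕ r(m, m) ⊕ t(q, p, p)

Answer: m ⊕ m ⊕ r(m, m) ⊕ t(q, p, p)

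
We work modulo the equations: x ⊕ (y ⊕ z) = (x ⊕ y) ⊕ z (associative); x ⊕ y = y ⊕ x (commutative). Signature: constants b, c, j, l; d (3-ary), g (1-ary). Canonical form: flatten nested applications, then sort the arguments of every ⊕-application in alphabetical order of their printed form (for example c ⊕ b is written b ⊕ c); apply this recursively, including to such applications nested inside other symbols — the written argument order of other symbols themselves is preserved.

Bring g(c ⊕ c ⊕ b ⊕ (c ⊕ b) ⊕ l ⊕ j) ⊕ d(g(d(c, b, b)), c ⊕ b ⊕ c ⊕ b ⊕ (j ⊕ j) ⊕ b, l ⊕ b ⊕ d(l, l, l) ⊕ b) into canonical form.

Canonicalize subterm:  g(c ⊕ c ⊕ b ⊕ (c ⊕ b) ⊕ l ⊕ j)  →  g(b ⊕ b ⊕ c ⊕ c ⊕ c ⊕ j ⊕ l)
Simplify inside:  d(g(d(c, b, b)), c ⊕ b ⊕ c ⊕ b ⊕ (j ⊕ j) ⊕ b, l ⊕ b ⊕ d(l, l, l) ⊕ b)  →  d(g(d(c, b, b)), b ⊕ b ⊕ b ⊕ c ⊕ c ⊕ j ⊕ j, b ⊕ b ⊕ d(l, l, l) ⊕ l)
Order the arguments:  d(g(d(c, b, b)), b ⊕ b ⊕ b ⊕ c ⊕ c ⊕ j ⊕ j, b ⊕ b ⊕ d(l, l, l) ⊕ l) ⊕ g(b ⊕ b ⊕ c ⊕ c ⊕ c ⊕ j ⊕ l)

Answer: d(g(d(c, b, b)), b ⊕ b ⊕ b ⊕ c ⊕ c ⊕ j ⊕ j, b ⊕ b ⊕ d(l, l, l) ⊕ l) ⊕ g(b ⊕ b ⊕ c ⊕ c ⊕ c ⊕ j ⊕ l)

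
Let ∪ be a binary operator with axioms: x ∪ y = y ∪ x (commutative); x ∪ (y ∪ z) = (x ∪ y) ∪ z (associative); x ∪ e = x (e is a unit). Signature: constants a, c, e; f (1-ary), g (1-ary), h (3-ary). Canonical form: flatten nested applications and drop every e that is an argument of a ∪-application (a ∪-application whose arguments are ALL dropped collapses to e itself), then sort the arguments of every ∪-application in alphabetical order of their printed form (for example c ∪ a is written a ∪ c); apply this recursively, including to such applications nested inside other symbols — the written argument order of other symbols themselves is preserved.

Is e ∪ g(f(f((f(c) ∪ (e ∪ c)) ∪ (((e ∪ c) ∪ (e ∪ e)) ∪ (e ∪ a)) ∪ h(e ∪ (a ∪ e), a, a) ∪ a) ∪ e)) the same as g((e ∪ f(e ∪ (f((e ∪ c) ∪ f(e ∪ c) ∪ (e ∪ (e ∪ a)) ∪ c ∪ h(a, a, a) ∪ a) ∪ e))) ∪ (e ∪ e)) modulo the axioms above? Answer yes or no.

Answer: yes — both canonical forms are g(f(f(a ∪ a ∪ c ∪ c ∪ f(c) ∪ h(a, a, a))))

Derivation:
Left:  e ∪ g(f(f((f(c) ∪ (e ∪ c)) ∪ (((e ∪ c) ∪ (e ∪ e)) ∪ (e ∪ a)) ∪ h(e ∪ (a ∪ e), a, a) ∪ a) ∪ e))
  Simplify inside:  g(f(f((f(c) ∪ (e ∪ c)) ∪ (((e ∪ c) ∪ (e ∪ e)) ∪ (e ∪ a)) ∪ h(e ∪ (a ∪ e), a, a) ∪ a) ∪ e))  →  g(f(f(a ∪ a ∪ c ∪ c ∪ f(c) ∪ h(a, a, a))))
  Unit:  drop e
  Sort:  g(f(f(a ∪ a ∪ c ∪ c ∪ f(c) ∪ h(a, a, a))))
Right:  g((e ∪ f(e ∪ (f((e ∪ c) ∪ f(e ∪ c) ∪ (e ∪ (e ∪ a)) ∪ c ∪ h(a, a, a) ∪ a) ∪ e))) ∪ (e ∪ e))
  Descend into:  (e ∪ f(e ∪ (f((e ∪ c) ∪ f(e ∪ c) ∪ (e ∪ (e ∪ a)) ∪ c ∪ h(a, a, a) ∪ a) ∪ e))) ∪ (e ∪ e)
  Flatten:  e ∪ f(e ∪ (f((e ∪ c) ∪ f(e ∪ c) ∪ (e ∪ (e ∪ a)) ∪ c ∪ h(a, a, a) ∪ a) ∪ e)) ∪ e ∪ e
  Canonicalize subterm:  f(e ∪ (f((e ∪ c) ∪ f(e ∪ c) ∪ (e ∪ (e ∪ a)) ∪ c ∪ h(a, a, a) ∪ a) ∪ e))  →  f(f(a ∪ a ∪ c ∪ c ∪ f(c) ∪ h(a, a, a)))
  Unit:  drop e (×3)
  Order the arguments:  f(f(a ∪ a ∪ c ∪ c ∪ f(c) ∪ h(a, a, a)))
  Rebuild:  g(f(f(a ∪ a ∪ c ∪ c ∪ f(c) ∪ h(a, a, a))))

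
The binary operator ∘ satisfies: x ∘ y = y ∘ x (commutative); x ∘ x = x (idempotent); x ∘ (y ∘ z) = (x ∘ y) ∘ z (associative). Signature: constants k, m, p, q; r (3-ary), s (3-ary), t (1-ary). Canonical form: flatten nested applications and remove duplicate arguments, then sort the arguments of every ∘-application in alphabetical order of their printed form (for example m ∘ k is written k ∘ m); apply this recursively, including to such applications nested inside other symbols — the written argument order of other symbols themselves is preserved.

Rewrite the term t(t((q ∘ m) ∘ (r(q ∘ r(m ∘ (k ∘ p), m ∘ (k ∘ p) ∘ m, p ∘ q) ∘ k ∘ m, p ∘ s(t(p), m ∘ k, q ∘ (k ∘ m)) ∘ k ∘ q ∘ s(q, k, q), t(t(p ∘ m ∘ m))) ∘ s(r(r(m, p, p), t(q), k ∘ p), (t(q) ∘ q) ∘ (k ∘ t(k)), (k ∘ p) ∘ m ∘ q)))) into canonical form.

Descend into:  (q ∘ m) ∘ (r(q ∘ r(m ∘ (k ∘ p), m ∘ (k ∘ p) ∘ m, p ∘ q) ∘ k ∘ m, p ∘ s(t(p), m ∘ k, q ∘ (k ∘ m)) ∘ k ∘ q ∘ s(q, k, q), t(t(p ∘ m ∘ m))) ∘ s(r(r(m, p, p), t(q), k ∘ p), (t(q) ∘ q) ∘ (k ∘ t(k)), (k ∘ p) ∘ m ∘ q))
Flatten:  q ∘ m ∘ r(q ∘ r(m ∘ (k ∘ p), m ∘ (k ∘ p) ∘ m, p ∘ q) ∘ k ∘ m, p ∘ s(t(p), m ∘ k, q ∘ (k ∘ m)) ∘ k ∘ q ∘ s(q, k, q), t(t(p ∘ m ∘ m))) ∘ s(r(r(m, p, p), t(q), k ∘ p), (t(q) ∘ q) ∘ (k ∘ t(k)), (k ∘ p) ∘ m ∘ q)
Inside:  r(q ∘ r(m ∘ (k ∘ p), m ∘ (k ∘ p) ∘ m, p ∘ q) ∘ k ∘ m, p ∘ s(t(p), m ∘ k, q ∘ (k ∘ m)) ∘ k ∘ q ∘ s(q, k, q), t(t(p ∘ m ∘ m)))  →  r(k ∘ m ∘ q ∘ r(k ∘ m ∘ p, k ∘ m ∘ p, p ∘ q), k ∘ p ∘ q ∘ s(q, k, q) ∘ s(t(p), k ∘ m, k ∘ m ∘ q), t(t(m ∘ p)))
Inside:  s(r(r(m, p, p), t(q), k ∘ p), (t(q) ∘ q) ∘ (k ∘ t(k)), (k ∘ p) ∘ m ∘ q)  →  s(r(r(m, p, p), t(q), k ∘ p), k ∘ q ∘ t(k) ∘ t(q), k ∘ m ∘ p ∘ q)
Order the arguments:  m ∘ q ∘ r(k ∘ m ∘ q ∘ r(k ∘ m ∘ p, k ∘ m ∘ p, p ∘ q), k ∘ p ∘ q ∘ s(q, k, q) ∘ s(t(p), k ∘ m, k ∘ m ∘ q), t(t(m ∘ p))) ∘ s(r(r(m, p, p), t(q), k ∘ p), k ∘ q ∘ t(k) ∘ t(q), k ∘ m ∘ p ∘ q)
Rebuild:  t(t(m ∘ q ∘ r(k ∘ m ∘ q ∘ r(k ∘ m ∘ p, k ∘ m ∘ p, p ∘ q), k ∘ p ∘ q ∘ s(q, k, q) ∘ s(t(p), k ∘ m, k ∘ m ∘ q), t(t(m ∘ p))) ∘ s(r(r(m, p, p), t(q), k ∘ p), k ∘ q ∘ t(k) ∘ t(q), k ∘ m ∘ p ∘ q)))

Answer: t(t(m ∘ q ∘ r(k ∘ m ∘ q ∘ r(k ∘ m ∘ p, k ∘ m ∘ p, p ∘ q), k ∘ p ∘ q ∘ s(q, k, q) ∘ s(t(p), k ∘ m, k ∘ m ∘ q), t(t(m ∘ p))) ∘ s(r(r(m, p, p), t(q), k ∘ p), k ∘ q ∘ t(k) ∘ t(q), k ∘ m ∘ p ∘ q)))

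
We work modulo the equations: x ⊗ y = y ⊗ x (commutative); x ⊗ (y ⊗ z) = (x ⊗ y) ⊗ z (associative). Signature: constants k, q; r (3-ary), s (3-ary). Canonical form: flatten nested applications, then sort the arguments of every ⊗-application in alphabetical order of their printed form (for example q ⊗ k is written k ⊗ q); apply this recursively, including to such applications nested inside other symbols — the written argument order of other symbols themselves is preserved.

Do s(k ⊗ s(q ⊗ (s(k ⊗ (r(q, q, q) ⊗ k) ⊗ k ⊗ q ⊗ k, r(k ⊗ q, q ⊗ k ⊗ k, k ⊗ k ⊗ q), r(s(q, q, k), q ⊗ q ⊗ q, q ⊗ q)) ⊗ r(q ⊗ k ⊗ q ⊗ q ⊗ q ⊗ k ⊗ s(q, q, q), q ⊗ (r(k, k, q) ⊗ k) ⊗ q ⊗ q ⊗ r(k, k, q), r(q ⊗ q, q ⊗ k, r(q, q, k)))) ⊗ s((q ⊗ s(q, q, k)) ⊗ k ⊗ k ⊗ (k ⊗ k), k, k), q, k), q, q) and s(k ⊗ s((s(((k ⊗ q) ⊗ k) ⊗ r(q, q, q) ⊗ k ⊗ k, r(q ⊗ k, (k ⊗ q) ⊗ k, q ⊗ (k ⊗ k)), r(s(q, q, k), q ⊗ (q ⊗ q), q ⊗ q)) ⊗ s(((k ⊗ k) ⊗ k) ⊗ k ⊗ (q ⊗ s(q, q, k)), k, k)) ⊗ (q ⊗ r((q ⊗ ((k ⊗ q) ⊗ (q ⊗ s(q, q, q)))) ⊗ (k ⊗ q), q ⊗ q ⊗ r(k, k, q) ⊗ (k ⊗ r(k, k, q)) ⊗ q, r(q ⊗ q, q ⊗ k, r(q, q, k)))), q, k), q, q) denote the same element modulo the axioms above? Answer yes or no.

Left:  s(k ⊗ s(q ⊗ (s(k ⊗ (r(q, q, q) ⊗ k) ⊗ k ⊗ q ⊗ k, r(k ⊗ q, q ⊗ k ⊗ k, k ⊗ k ⊗ q), r(s(q, q, k), q ⊗ q ⊗ q, q ⊗ q)) ⊗ r(q ⊗ k ⊗ q ⊗ q ⊗ q ⊗ k ⊗ s(q, q, q), q ⊗ (r(k, k, q) ⊗ k) ⊗ q ⊗ q ⊗ r(k, k, q), r(q ⊗ q, q ⊗ k, r(q, q, k)))) ⊗ s((q ⊗ s(q, q, k)) ⊗ k ⊗ k ⊗ (k ⊗ k), k, k), q, k), q, q)
  Focus inside:  k ⊗ s(q ⊗ (s(k ⊗ (r(q, q, q) ⊗ k) ⊗ k ⊗ q ⊗ k, r(k ⊗ q, q ⊗ k ⊗ k, k ⊗ k ⊗ q), r(s(q, q, k), q ⊗ q ⊗ q, q ⊗ q)) ⊗ r(q ⊗ k ⊗ q ⊗ q ⊗ q ⊗ k ⊗ s(q, q, q), q ⊗ (r(k, k, q) ⊗ k) ⊗ q ⊗ q ⊗ r(k, k, q), r(q ⊗ q, q ⊗ k, r(q, q, k)))) ⊗ s((q ⊗ s(q, q, k)) ⊗ k ⊗ k ⊗ (k ⊗ k), k, k), q, k)
  Simplify inside:  s(q ⊗ (s(k ⊗ (r(q, q, q) ⊗ k) ⊗ k ⊗ q ⊗ k, r(k ⊗ q, q ⊗ k ⊗ k, k ⊗ k ⊗ q), r(s(q, q, k), q ⊗ q ⊗ q, q ⊗ q)) ⊗ r(q ⊗ k ⊗ q ⊗ q ⊗ q ⊗ k ⊗ s(q, q, q), q ⊗ (r(k, k, q) ⊗ k) ⊗ q ⊗ q ⊗ r(k, k, q), r(q ⊗ q, q ⊗ k, r(q, q, k)))) ⊗ s((q ⊗ s(q, q, k)) ⊗ k ⊗ k ⊗ (k ⊗ k), k, k), q, k)  →  s(q ⊗ r(k ⊗ k ⊗ q ⊗ q ⊗ q ⊗ q ⊗ s(q, q, q), k ⊗ q ⊗ q ⊗ q ⊗ r(k, k, q) ⊗ r(k, k, q), r(q ⊗ q, k ⊗ q, r(q, q, k))) ⊗ s(k ⊗ k ⊗ k ⊗ k ⊗ q ⊗ r(q, q, q), r(k ⊗ q, k ⊗ k ⊗ q, k ⊗ k ⊗ q), r(s(q, q, k), q ⊗ q ⊗ q, q ⊗ q)) ⊗ s(k ⊗ k ⊗ k ⊗ k ⊗ q ⊗ s(q, q, k), k, k), q, k)
  Sort arguments:  k ⊗ s(q ⊗ r(k ⊗ k ⊗ q ⊗ q ⊗ q ⊗ q ⊗ s(q, q, q), k ⊗ q ⊗ q ⊗ q ⊗ r(k, k, q) ⊗ r(k, k, q), r(q ⊗ q, k ⊗ q, r(q, q, k))) ⊗ s(k ⊗ k ⊗ k ⊗ k ⊗ q ⊗ r(q, q, q), r(k ⊗ q, k ⊗ k ⊗ q, k ⊗ k ⊗ q), r(s(q, q, k), q ⊗ q ⊗ q, q ⊗ q)) ⊗ s(k ⊗ k ⊗ k ⊗ k ⊗ q ⊗ s(q, q, k), k, k), q, k)
  Rebuild:  s(k ⊗ s(q ⊗ r(k ⊗ k ⊗ q ⊗ q ⊗ q ⊗ q ⊗ s(q, q, q), k ⊗ q ⊗ q ⊗ q ⊗ r(k, k, q) ⊗ r(k, k, q), r(q ⊗ q, k ⊗ q, r(q, q, k))) ⊗ s(k ⊗ k ⊗ k ⊗ k ⊗ q ⊗ r(q, q, q), r(k ⊗ q, k ⊗ k ⊗ q, k ⊗ k ⊗ q), r(s(q, q, k), q ⊗ q ⊗ q, q ⊗ q)) ⊗ s(k ⊗ k ⊗ k ⊗ k ⊗ q ⊗ s(q, q, k), k, k), q, k), q, q)
Right:  s(k ⊗ s((s(((k ⊗ q) ⊗ k) ⊗ r(q, q, q) ⊗ k ⊗ k, r(q ⊗ k, (k ⊗ q) ⊗ k, q ⊗ (k ⊗ k)), r(s(q, q, k), q ⊗ (q ⊗ q), q ⊗ q)) ⊗ s(((k ⊗ k) ⊗ k) ⊗ k ⊗ (q ⊗ s(q, q, k)), k, k)) ⊗ (q ⊗ r((q ⊗ ((k ⊗ q) ⊗ (q ⊗ s(q, q, q)))) ⊗ (k ⊗ q), q ⊗ q ⊗ r(k, k, q) ⊗ (k ⊗ r(k, k, q)) ⊗ q, r(q ⊗ q, q ⊗ k, r(q, q, k)))), q, k), q, q)
  Focus inside:  k ⊗ s((s(((k ⊗ q) ⊗ k) ⊗ r(q, q, q) ⊗ k ⊗ k, r(q ⊗ k, (k ⊗ q) ⊗ k, q ⊗ (k ⊗ k)), r(s(q, q, k), q ⊗ (q ⊗ q), q ⊗ q)) ⊗ s(((k ⊗ k) ⊗ k) ⊗ k ⊗ (q ⊗ s(q, q, k)), k, k)) ⊗ (q ⊗ r((q ⊗ ((k ⊗ q) ⊗ (q ⊗ s(q, q, q)))) ⊗ (k ⊗ q), q ⊗ q ⊗ r(k, k, q) ⊗ (k ⊗ r(k, k, q)) ⊗ q, r(q ⊗ q, q ⊗ k, r(q, q, k)))), q, k)
  Simplify inside:  s((s(((k ⊗ q) ⊗ k) ⊗ r(q, q, q) ⊗ k ⊗ k, r(q ⊗ k, (k ⊗ q) ⊗ k, q ⊗ (k ⊗ k)), r(s(q, q, k), q ⊗ (q ⊗ q), q ⊗ q)) ⊗ s(((k ⊗ k) ⊗ k) ⊗ k ⊗ (q ⊗ s(q, q, k)), k, k)) ⊗ (q ⊗ r((q ⊗ ((k ⊗ q) ⊗ (q ⊗ s(q, q, q)))) ⊗ (k ⊗ q), q ⊗ q ⊗ r(k, k, q) ⊗ (k ⊗ r(k, k, q)) ⊗ q, r(q ⊗ q, q ⊗ k, r(q, q, k)))), q, k)  →  s(q ⊗ r(k ⊗ k ⊗ q ⊗ q ⊗ q ⊗ q ⊗ s(q, q, q), k ⊗ q ⊗ q ⊗ q ⊗ r(k, k, q) ⊗ r(k, k, q), r(q ⊗ q, k ⊗ q, r(q, q, k))) ⊗ s(k ⊗ k ⊗ k ⊗ k ⊗ q ⊗ r(q, q, q), r(k ⊗ q, k ⊗ k ⊗ q, k ⊗ k ⊗ q), r(s(q, q, k), q ⊗ q ⊗ q, q ⊗ q)) ⊗ s(k ⊗ k ⊗ k ⊗ k ⊗ q ⊗ s(q, q, k), k, k), q, k)
  Sort:  k ⊗ s(q ⊗ r(k ⊗ k ⊗ q ⊗ q ⊗ q ⊗ q ⊗ s(q, q, q), k ⊗ q ⊗ q ⊗ q ⊗ r(k, k, q) ⊗ r(k, k, q), r(q ⊗ q, k ⊗ q, r(q, q, k))) ⊗ s(k ⊗ k ⊗ k ⊗ k ⊗ q ⊗ r(q, q, q), r(k ⊗ q, k ⊗ k ⊗ q, k ⊗ k ⊗ q), r(s(q, q, k), q ⊗ q ⊗ q, q ⊗ q)) ⊗ s(k ⊗ k ⊗ k ⊗ k ⊗ q ⊗ s(q, q, k), k, k), q, k)
  Reassemble:  s(k ⊗ s(q ⊗ r(k ⊗ k ⊗ q ⊗ q ⊗ q ⊗ q ⊗ s(q, q, q), k ⊗ q ⊗ q ⊗ q ⊗ r(k, k, q) ⊗ r(k, k, q), r(q ⊗ q, k ⊗ q, r(q, q, k))) ⊗ s(k ⊗ k ⊗ k ⊗ k ⊗ q ⊗ r(q, q, q), r(k ⊗ q, k ⊗ k ⊗ q, k ⊗ k ⊗ q), r(s(q, q, k), q ⊗ q ⊗ q, q ⊗ q)) ⊗ s(k ⊗ k ⊗ k ⊗ k ⊗ q ⊗ s(q, q, k), k, k), q, k), q, q)

Answer: yes — both canonical forms are s(k ⊗ s(q ⊗ r(k ⊗ k ⊗ q ⊗ q ⊗ q ⊗ q ⊗ s(q, q, q), k ⊗ q ⊗ q ⊗ q ⊗ r(k, k, q) ⊗ r(k, k, q), r(q ⊗ q, k ⊗ q, r(q, q, k))) ⊗ s(k ⊗ k ⊗ k ⊗ k ⊗ q ⊗ r(q, q, q), r(k ⊗ q, k ⊗ k ⊗ q, k ⊗ k ⊗ q), r(s(q, q, k), q ⊗ q ⊗ q, q ⊗ q)) ⊗ s(k ⊗ k ⊗ k ⊗ k ⊗ q ⊗ s(q, q, k), k, k), q, k), q, q)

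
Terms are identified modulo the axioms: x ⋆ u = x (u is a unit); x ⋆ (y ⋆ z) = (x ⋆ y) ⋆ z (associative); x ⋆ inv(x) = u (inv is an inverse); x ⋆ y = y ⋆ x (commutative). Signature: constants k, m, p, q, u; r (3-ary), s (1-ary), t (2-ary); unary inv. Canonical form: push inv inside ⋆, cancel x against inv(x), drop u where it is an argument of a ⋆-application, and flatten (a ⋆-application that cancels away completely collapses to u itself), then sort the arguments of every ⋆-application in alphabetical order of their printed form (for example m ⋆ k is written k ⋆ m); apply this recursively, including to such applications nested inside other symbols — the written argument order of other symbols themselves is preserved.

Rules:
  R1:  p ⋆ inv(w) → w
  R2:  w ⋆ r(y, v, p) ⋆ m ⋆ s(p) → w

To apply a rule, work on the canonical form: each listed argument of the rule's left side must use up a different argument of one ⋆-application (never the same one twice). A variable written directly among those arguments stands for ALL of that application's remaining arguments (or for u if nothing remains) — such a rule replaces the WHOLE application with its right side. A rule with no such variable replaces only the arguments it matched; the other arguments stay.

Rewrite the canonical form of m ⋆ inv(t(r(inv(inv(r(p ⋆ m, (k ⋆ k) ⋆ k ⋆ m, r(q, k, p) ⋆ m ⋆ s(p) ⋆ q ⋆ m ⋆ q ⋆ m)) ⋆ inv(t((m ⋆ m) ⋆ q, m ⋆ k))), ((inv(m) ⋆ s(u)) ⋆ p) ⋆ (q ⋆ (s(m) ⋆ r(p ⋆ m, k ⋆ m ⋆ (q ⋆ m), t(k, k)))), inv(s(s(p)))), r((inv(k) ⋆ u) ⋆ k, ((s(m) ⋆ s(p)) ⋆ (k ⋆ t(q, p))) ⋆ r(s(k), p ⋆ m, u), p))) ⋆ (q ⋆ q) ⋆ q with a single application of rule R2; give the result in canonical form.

Answer: inv(t(r(r(m ⋆ p, k ⋆ k ⋆ k ⋆ m, m ⋆ m ⋆ q ⋆ q) ⋆ t(m ⋆ m ⋆ q, k ⋆ m), inv(m) ⋆ p ⋆ q ⋆ r(m ⋆ p, k ⋆ m ⋆ m ⋆ q, t(k, k)) ⋆ s(m) ⋆ s(u), inv(s(s(p)))), r(u, k ⋆ r(s(k), m ⋆ p, u) ⋆ s(m) ⋆ s(p) ⋆ t(q, p), p))) ⋆ m ⋆ q ⋆ q ⋆ q

Derivation:
Canonical form:  inv(t(r(r(m ⋆ p, k ⋆ k ⋆ k ⋆ m, m ⋆ m ⋆ m ⋆ q ⋆ q ⋆ r(q, k, p) ⋆ s(p)) ⋆ t(m ⋆ m ⋆ q, k ⋆ m), inv(m) ⋆ p ⋆ q ⋆ r(m ⋆ p, k ⋆ m ⋆ m ⋆ q, t(k, k)) ⋆ s(m) ⋆ s(u), inv(s(s(p)))), r(u, k ⋆ r(s(k), m ⋆ p, u) ⋆ s(m) ⋆ s(p) ⋆ t(q, p), p))) ⋆ m ⋆ q ⋆ q ⋆ q
Apply R2:  consuming m, r(q, k, p), s(p);  v := k, w := m ⋆ m ⋆ q ⋆ q, y := q
The extension variable absorbs all remaining arguments, so the whole application is rewritten.
Giving:  inv(t(r(r(m ⋆ p, k ⋆ k ⋆ k ⋆ m, m ⋆ m ⋆ q ⋆ q) ⋆ t(m ⋆ m ⋆ q, k ⋆ m), inv(m) ⋆ p ⋆ q ⋆ r(m ⋆ p, k ⋆ m ⋆ m ⋆ q, t(k, k)) ⋆ s(m) ⋆ s(u), inv(s(s(p)))), r(u, k ⋆ r(s(k), m ⋆ p, u) ⋆ s(m) ⋆ s(p) ⋆ t(q, p), p))) ⋆ m ⋆ q ⋆ q ⋆ q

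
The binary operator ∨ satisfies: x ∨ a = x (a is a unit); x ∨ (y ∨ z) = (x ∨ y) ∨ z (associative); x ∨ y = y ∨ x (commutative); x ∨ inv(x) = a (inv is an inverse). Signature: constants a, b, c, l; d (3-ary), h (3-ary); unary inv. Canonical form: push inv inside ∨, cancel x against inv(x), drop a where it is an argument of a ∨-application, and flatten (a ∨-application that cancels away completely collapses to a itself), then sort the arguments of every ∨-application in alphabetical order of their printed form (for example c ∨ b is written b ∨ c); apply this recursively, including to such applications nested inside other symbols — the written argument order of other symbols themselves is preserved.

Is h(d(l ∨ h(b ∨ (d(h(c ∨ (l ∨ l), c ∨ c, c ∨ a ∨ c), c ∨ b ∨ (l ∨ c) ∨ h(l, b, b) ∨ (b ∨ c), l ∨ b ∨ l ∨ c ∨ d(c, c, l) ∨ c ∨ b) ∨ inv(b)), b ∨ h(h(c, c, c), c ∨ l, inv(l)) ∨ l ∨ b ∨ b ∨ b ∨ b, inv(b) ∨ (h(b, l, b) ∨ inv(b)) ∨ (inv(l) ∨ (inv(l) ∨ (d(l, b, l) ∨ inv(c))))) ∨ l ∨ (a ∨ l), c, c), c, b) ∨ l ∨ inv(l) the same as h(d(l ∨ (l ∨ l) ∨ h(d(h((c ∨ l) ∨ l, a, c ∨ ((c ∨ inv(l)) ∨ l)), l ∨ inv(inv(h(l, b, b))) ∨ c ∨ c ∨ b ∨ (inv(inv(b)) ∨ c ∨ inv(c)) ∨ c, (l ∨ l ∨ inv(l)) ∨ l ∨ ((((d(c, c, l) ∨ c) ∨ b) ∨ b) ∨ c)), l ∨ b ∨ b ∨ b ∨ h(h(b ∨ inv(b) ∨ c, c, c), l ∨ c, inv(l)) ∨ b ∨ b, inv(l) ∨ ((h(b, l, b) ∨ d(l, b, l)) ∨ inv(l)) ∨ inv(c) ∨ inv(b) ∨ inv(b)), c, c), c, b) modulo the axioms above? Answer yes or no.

Answer: no — h(d(h(d(h(c ∨ l ∨ l, c ∨ c, c ∨ c), b ∨ b ∨ c ∨ c ∨ c ∨ h(l, b, b) ∨ l, b ∨ b ∨ c ∨ c ∨ d(c, c, l) ∨ l ∨ l), b ∨ b ∨ b ∨ b ∨ b ∨ h(h(c, c, c), c ∨ l, inv(l)) ∨ l, d(l, b, l) ∨ h(b, l, b) ∨ inv(b) ∨ inv(b) ∨ inv(c) ∨ inv(l) ∨ inv(l)) ∨ l ∨ l ∨ l, c, c), c, b) vs h(d(h(d(h(c ∨ l ∨ l, a, c ∨ c), b ∨ b ∨ c ∨ c ∨ c ∨ h(l, b, b) ∨ l, b ∨ b ∨ c ∨ c ∨ d(c, c, l) ∨ l ∨ l), b ∨ b ∨ b ∨ b ∨ b ∨ h(h(c, c, c), c ∨ l, inv(l)) ∨ l, d(l, b, l) ∨ h(b, l, b) ∨ inv(b) ∨ inv(b) ∨ inv(c) ∨ inv(l) ∨ inv(l)) ∨ l ∨ l ∨ l, c, c), c, b)

Derivation:
Left:  h(d(l ∨ h(b ∨ (d(h(c ∨ (l ∨ l), c ∨ c, c ∨ a ∨ c), c ∨ b ∨ (l ∨ c) ∨ h(l, b, b) ∨ (b ∨ c), l ∨ b ∨ l ∨ c ∨ d(c, c, l) ∨ c ∨ b) ∨ inv(b)), b ∨ h(h(c, c, c), c ∨ l, inv(l)) ∨ l ∨ b ∨ b ∨ b ∨ b, inv(b) ∨ (h(b, l, b) ∨ inv(b)) ∨ (inv(l) ∨ (inv(l) ∨ (d(l, b, l) ∨ inv(c))))) ∨ l ∨ (a ∨ l), c, c), c, b) ∨ l ∨ inv(l)
  Cancel inverse pairs:  l cancels
  Combine occurrences:  h(d(h(d(h(c ∨ l ∨ l, c ∨ c, c ∨ c), b ∨ b ∨ c ∨ c ∨ c ∨ h(l, b, b) ∨ l, b ∨ b ∨ c ∨ c ∨ d(c, c, l) ∨ l ∨ l), b ∨ b ∨ b ∨ b ∨ b ∨ h(h(c, c, c), c ∨ l, inv(l)) ∨ l, d(l, b, l) ∨ h(b, l, b) ∨ inv(b) ∨ inv(b) ∨ inv(c) ∨ inv(l) ∨ inv(l)) ∨ l ∨ l ∨ l, c, c), c, b)
Right:  h(d(l ∨ (l ∨ l) ∨ h(d(h((c ∨ l) ∨ l, a, c ∨ ((c ∨ inv(l)) ∨ l)), l ∨ inv(inv(h(l, b, b))) ∨ c ∨ c ∨ b ∨ (inv(inv(b)) ∨ c ∨ inv(c)) ∨ c, (l ∨ l ∨ inv(l)) ∨ l ∨ ((((d(c, c, l) ∨ c) ∨ b) ∨ b) ∨ c)), l ∨ b ∨ b ∨ b ∨ h(h(b ∨ inv(b) ∨ c, c, c), l ∨ c, inv(l)) ∨ b ∨ b, inv(l) ∨ ((h(b, l, b) ∨ d(l, b, l)) ∨ inv(l)) ∨ inv(c) ∨ inv(b) ∨ inv(b)), c, c), c, b)
  Work inside:  l ∨ (l ∨ l) ∨ h(d(h((c ∨ l) ∨ l, a, c ∨ ((c ∨ inv(l)) ∨ l)), l ∨ inv(inv(h(l, b, b))) ∨ c ∨ c ∨ b ∨ (inv(inv(b)) ∨ c ∨ inv(c)) ∨ c, (l ∨ l ∨ inv(l)) ∨ l ∨ ((((d(c, c, l) ∨ c) ∨ b) ∨ b) ∨ c)), l ∨ b ∨ b ∨ b ∨ h(h(b ∨ inv(b) ∨ c, c, c), l ∨ c, inv(l)) ∨ b ∨ b, inv(l) ∨ ((h(b, l, b) ∨ d(l, b, l)) ∨ inv(l)) ∨ inv(c) ∨ inv(b) ∨ inv(b))
  Push inv inside:  distribute inv over ∨ and collapse double inv
  Collect terms:  l ∨ l ∨ l ∨ h(d(h(c ∨ l ∨ l, a, c ∨ c), b ∨ b ∨ c ∨ c ∨ c ∨ h(l, b, b) ∨ l, b ∨ b ∨ c ∨ c ∨ d(c, c, l) ∨ l ∨ l), b ∨ b ∨ b ∨ b ∨ b ∨ h(h(c, c, c), c ∨ l, inv(l)) ∨ l, d(l, b, l) ∨ h(b, l, b) ∨ inv(b) ∨ inv(b) ∨ inv(c) ∨ inv(l) ∨ inv(l))
  Sort arguments:  h(d(h(c ∨ l ∨ l, a, c ∨ c), b ∨ b ∨ c ∨ c ∨ c ∨ h(l, b, b) ∨ l, b ∨ b ∨ c ∨ c ∨ d(c, c, l) ∨ l ∨ l), b ∨ b ∨ b ∨ b ∨ b ∨ h(h(c, c, c), c ∨ l, inv(l)) ∨ l, d(l, b, l) ∨ h(b, l, b) ∨ inv(b) ∨ inv(b) ∨ inv(c) ∨ inv(l) ∨ inv(l)) ∨ l ∨ l ∨ l
  Put back:  h(d(h(d(h(c ∨ l ∨ l, a, c ∨ c), b ∨ b ∨ c ∨ c ∨ c ∨ h(l, b, b) ∨ l, b ∨ b ∨ c ∨ c ∨ d(c, c, l) ∨ l ∨ l), b ∨ b ∨ b ∨ b ∨ b ∨ h(h(c, c, c), c ∨ l, inv(l)) ∨ l, d(l, b, l) ∨ h(b, l, b) ∨ inv(b) ∨ inv(b) ∨ inv(c) ∨ inv(l) ∨ inv(l)) ∨ l ∨ l ∨ l, c, c), c, b)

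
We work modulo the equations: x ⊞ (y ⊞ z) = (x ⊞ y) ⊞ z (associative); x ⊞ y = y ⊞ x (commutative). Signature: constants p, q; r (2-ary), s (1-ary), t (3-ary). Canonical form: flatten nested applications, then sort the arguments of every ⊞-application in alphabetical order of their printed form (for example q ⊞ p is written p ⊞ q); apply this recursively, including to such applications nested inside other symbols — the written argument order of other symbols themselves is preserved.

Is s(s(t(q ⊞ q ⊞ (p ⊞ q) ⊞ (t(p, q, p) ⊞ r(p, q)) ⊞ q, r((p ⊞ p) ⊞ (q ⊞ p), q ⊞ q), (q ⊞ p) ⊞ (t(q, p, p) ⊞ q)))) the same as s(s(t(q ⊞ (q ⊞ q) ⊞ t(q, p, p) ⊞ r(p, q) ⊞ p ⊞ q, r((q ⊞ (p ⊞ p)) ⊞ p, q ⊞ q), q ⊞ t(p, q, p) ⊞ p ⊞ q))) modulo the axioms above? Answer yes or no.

Answer: no — s(s(t(p ⊞ q ⊞ q ⊞ q ⊞ q ⊞ r(p, q) ⊞ t(p, q, p), r(p ⊞ p ⊞ p ⊞ q, q ⊞ q), p ⊞ q ⊞ q ⊞ t(q, p, p)))) vs s(s(t(p ⊞ q ⊞ q ⊞ q ⊞ q ⊞ r(p, q) ⊞ t(q, p, p), r(p ⊞ p ⊞ p ⊞ q, q ⊞ q), p ⊞ q ⊞ q ⊞ t(p, q, p))))

Derivation:
Left:  s(s(t(q ⊞ q ⊞ (p ⊞ q) ⊞ (t(p, q, p) ⊞ r(p, q)) ⊞ q, r((p ⊞ p) ⊞ (q ⊞ p), q ⊞ q), (q ⊞ p) ⊞ (t(q, p, p) ⊞ q))))
  Focus inside:  q ⊞ q ⊞ (p ⊞ q) ⊞ (t(p, q, p) ⊞ r(p, q)) ⊞ q
  Un-nest:  q ⊞ q ⊞ p ⊞ q ⊞ t(p, q, p) ⊞ r(p, q) ⊞ q
  Sort arguments:  p ⊞ q ⊞ q ⊞ q ⊞ q ⊞ r(p, q) ⊞ t(p, q, p)
  Put back:  s(s(t(p ⊞ q ⊞ q ⊞ q ⊞ q ⊞ r(p, q) ⊞ t(p, q, p), r(p ⊞ p ⊞ p ⊞ q, q ⊞ q), p ⊞ q ⊞ q ⊞ t(q, p, p))))
Right:  s(s(t(q ⊞ (q ⊞ q) ⊞ t(q, p, p) ⊞ r(p, q) ⊞ p ⊞ q, r((q ⊞ (p ⊞ p)) ⊞ p, q ⊞ q), q ⊞ t(p, q, p) ⊞ p ⊞ q)))
  Descend into:  q ⊞ (q ⊞ q) ⊞ t(q, p, p) ⊞ r(p, q) ⊞ p ⊞ q
  Flatten:  q ⊞ q ⊞ q ⊞ t(q, p, p) ⊞ r(p, q) ⊞ p ⊞ q
  Sort:  p ⊞ q ⊞ q ⊞ q ⊞ q ⊞ r(p, q) ⊞ t(q, p, p)
  Rebuild:  s(s(t(p ⊞ q ⊞ q ⊞ q ⊞ q ⊞ r(p, q) ⊞ t(q, p, p), r(p ⊞ p ⊞ p ⊞ q, q ⊞ q), p ⊞ q ⊞ q ⊞ t(p, q, p))))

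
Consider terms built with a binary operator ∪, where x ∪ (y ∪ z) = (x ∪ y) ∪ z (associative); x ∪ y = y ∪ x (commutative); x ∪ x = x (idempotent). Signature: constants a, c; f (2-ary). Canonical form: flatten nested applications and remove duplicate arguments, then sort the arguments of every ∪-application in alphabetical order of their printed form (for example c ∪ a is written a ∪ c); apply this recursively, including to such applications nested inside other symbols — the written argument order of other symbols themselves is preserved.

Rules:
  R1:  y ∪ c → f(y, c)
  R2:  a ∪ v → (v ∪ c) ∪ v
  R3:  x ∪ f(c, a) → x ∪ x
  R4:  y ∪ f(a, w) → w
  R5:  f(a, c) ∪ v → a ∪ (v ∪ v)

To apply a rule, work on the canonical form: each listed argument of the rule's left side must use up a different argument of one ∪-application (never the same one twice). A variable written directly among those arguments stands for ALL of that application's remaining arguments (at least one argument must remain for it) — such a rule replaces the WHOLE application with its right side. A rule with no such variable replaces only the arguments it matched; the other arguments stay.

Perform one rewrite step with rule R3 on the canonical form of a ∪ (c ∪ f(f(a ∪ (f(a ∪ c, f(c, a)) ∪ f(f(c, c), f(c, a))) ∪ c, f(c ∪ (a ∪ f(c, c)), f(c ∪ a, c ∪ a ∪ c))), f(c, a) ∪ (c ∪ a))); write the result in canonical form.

Canonical form:  a ∪ c ∪ f(f(a ∪ c ∪ f(a ∪ c, f(c, a)) ∪ f(f(c, c), f(c, a)), f(a ∪ c ∪ f(c, c), f(a ∪ c, a ∪ c))), a ∪ c ∪ f(c, a))
Apply R3:  consuming f(c, a);  x := a ∪ c
The variable takes the whole remainder — replace the entire application.
New term:  a ∪ c ∪ f(f(a ∪ c ∪ f(a ∪ c, f(c, a)) ∪ f(f(c, c), f(c, a)), f(a ∪ c ∪ f(c, c), f(a ∪ c, a ∪ c))), a ∪ c)

Answer: a ∪ c ∪ f(f(a ∪ c ∪ f(a ∪ c, f(c, a)) ∪ f(f(c, c), f(c, a)), f(a ∪ c ∪ f(c, c), f(a ∪ c, a ∪ c))), a ∪ c)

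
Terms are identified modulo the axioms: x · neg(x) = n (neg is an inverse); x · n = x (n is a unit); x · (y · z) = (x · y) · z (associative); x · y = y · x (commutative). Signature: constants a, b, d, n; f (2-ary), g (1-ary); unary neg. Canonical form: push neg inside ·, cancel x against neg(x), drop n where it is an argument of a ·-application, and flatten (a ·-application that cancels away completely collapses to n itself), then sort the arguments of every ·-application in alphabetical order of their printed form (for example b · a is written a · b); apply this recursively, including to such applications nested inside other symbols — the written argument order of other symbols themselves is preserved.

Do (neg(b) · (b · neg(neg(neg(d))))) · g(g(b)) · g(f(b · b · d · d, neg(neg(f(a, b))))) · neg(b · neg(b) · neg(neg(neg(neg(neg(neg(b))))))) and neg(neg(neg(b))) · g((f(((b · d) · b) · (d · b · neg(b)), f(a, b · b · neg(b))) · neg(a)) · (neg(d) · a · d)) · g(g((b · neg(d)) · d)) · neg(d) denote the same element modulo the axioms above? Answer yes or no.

Left:  (neg(b) · (b · neg(neg(neg(d))))) · g(g(b)) · g(f(b · b · d · d, neg(neg(f(a, b))))) · neg(b · neg(b) · neg(neg(neg(neg(neg(neg(b)))))))
  Push neg inside:  distribute neg over · and collapse double neg
  Combine occurrences:  neg(b) · neg(d) · g(g(b)) · g(f(b · b · d · d, f(a, b)))
  Order the arguments:  g(f(b · b · d · d, f(a, b))) · g(g(b)) · neg(b) · neg(d)
Right:  neg(neg(neg(b))) · g((f(((b · d) · b) · (d · b · neg(b)), f(a, b · b · neg(b))) · neg(a)) · (neg(d) · a · d)) · g(g((b · neg(d)) · d)) · neg(d)
  Push neg inside:  distribute neg over · and collapse double neg
  Collect:  neg(b) · g(f(b · b · d · d, f(a, b))) · g(g(b)) · neg(d)
  Sort:  g(f(b · b · d · d, f(a, b))) · g(g(b)) · neg(b) · neg(d)

Answer: yes — both canonical forms are g(f(b · b · d · d, f(a, b))) · g(g(b)) · neg(b) · neg(d)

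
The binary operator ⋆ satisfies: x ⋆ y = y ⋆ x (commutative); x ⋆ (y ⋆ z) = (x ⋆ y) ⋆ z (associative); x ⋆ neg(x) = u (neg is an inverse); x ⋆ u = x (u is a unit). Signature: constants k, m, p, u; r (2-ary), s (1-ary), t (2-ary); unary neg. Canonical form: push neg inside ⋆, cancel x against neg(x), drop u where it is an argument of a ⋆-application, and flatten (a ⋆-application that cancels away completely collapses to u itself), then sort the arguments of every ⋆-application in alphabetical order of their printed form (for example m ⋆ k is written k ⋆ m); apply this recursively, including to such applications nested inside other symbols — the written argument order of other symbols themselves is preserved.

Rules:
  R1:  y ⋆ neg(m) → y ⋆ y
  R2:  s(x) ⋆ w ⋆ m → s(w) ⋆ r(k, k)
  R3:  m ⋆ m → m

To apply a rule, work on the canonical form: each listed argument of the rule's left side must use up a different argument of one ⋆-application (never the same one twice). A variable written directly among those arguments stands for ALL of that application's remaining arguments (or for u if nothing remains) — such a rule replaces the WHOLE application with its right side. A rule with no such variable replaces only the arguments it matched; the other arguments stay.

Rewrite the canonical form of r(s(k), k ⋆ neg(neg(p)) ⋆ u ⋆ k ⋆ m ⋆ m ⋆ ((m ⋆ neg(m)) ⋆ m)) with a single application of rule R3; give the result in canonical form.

Answer: r(s(k), k ⋆ k ⋆ m ⋆ m ⋆ p)

Derivation:
Canonical form:  r(s(k), k ⋆ k ⋆ m ⋆ m ⋆ m ⋆ p)
Apply R3:  consuming m, m
Giving:  r(s(k), k ⋆ k ⋆ m ⋆ m ⋆ p)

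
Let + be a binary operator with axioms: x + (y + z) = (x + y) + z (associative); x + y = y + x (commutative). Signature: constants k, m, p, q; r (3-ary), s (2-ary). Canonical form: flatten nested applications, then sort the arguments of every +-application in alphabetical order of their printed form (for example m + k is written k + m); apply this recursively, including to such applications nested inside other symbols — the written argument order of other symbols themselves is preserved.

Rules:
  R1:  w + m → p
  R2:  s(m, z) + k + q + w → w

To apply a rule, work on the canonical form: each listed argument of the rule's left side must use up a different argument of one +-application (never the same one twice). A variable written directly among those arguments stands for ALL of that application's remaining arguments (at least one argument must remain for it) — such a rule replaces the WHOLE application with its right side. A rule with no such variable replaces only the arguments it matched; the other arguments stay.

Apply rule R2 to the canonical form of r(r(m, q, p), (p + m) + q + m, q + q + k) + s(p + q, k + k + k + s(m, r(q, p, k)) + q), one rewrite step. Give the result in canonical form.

Canonical form:  r(r(m, q, p), m + m + p + q, k + q + q) + s(p + q, k + k + k + q + s(m, r(q, p, k)))
Apply R2:  consuming k, q, s(m, r(q, p, k));  w := k + k, z := r(q, p, k)
The extension variable absorbs all remaining arguments, so the whole application is rewritten.
Result:  r(r(m, q, p), m + m + p + q, k + q + q) + s(p + q, k + k)

Answer: r(r(m, q, p), m + m + p + q, k + q + q) + s(p + q, k + k)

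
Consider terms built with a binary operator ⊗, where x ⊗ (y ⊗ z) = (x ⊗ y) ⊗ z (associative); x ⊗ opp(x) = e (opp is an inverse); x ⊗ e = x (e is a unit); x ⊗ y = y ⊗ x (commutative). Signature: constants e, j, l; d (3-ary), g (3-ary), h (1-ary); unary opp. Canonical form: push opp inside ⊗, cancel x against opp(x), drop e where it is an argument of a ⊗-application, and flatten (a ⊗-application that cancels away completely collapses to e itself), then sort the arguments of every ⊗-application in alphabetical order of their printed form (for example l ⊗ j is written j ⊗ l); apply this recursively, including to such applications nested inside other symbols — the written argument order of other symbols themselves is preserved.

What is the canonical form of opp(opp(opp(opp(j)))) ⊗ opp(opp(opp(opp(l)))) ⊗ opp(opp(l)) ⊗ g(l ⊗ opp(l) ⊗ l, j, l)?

Answer: g(l, j, l) ⊗ j ⊗ l ⊗ l

Derivation:
Push opp inside:  distribute opp over ⊗ and collapse double opp
Collect:  j ⊗ l ⊗ l ⊗ g(l, j, l)
Order the arguments:  g(l, j, l) ⊗ j ⊗ l ⊗ l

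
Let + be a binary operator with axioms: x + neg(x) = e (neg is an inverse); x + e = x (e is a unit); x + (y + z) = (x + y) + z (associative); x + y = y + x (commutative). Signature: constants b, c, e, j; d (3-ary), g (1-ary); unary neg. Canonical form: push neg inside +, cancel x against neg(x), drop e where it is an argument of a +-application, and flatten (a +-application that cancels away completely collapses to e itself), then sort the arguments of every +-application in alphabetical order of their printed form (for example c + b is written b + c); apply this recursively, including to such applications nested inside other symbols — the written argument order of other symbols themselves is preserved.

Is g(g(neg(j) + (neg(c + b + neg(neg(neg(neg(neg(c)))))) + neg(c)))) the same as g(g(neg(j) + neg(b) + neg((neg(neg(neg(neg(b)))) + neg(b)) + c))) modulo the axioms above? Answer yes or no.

Left:  g(g(neg(j) + (neg(c + b + neg(neg(neg(neg(neg(c)))))) + neg(c))))
  Focus inside:  neg(j) + (neg(c + b + neg(neg(neg(neg(neg(c)))))) + neg(c))
  Push neg inside:  distribute neg over + and collapse double neg
  Collect terms:  neg(j) + neg(c) + neg(b)
  Sort:  neg(b) + neg(c) + neg(j)
  Put back:  g(g(neg(b) + neg(c) + neg(j)))
Right:  g(g(neg(j) + neg(b) + neg((neg(neg(neg(neg(b)))) + neg(b)) + c)))
  Descend into:  neg(j) + neg(b) + neg((neg(neg(neg(neg(b)))) + neg(b)) + c)
  Push neg inside:  distribute neg over + and collapse double neg
  Combine occurrences:  neg(j) + neg(b) + neg(c)
  Sort:  neg(b) + neg(c) + neg(j)
  Reassemble:  g(g(neg(b) + neg(c) + neg(j)))

Answer: yes — both canonical forms are g(g(neg(b) + neg(c) + neg(j)))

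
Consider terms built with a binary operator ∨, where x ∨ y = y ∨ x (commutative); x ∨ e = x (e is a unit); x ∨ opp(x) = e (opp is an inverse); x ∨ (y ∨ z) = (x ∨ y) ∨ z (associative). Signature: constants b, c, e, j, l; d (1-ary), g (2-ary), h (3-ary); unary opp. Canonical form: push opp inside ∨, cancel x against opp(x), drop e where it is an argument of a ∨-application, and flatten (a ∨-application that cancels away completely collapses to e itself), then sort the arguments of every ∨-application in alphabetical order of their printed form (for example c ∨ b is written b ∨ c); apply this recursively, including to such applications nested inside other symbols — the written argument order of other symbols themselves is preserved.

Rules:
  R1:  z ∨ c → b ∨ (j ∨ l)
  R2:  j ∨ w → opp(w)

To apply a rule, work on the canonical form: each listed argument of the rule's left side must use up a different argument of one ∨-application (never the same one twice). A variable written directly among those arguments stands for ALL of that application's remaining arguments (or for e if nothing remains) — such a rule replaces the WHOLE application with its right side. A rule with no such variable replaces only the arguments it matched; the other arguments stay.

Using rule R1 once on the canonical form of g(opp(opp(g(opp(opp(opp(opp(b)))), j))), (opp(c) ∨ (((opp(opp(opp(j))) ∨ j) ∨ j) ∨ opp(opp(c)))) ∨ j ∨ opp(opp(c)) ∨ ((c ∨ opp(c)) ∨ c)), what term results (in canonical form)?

Canonical form:  g(g(b, j), c ∨ c ∨ j ∨ j)
R1 matches:  uses c;  z := c ∨ j ∨ j
The extension variable absorbs all remaining arguments, so the whole application is rewritten.
New term:  g(g(b, j), b ∨ j ∨ l)

Answer: g(g(b, j), b ∨ j ∨ l)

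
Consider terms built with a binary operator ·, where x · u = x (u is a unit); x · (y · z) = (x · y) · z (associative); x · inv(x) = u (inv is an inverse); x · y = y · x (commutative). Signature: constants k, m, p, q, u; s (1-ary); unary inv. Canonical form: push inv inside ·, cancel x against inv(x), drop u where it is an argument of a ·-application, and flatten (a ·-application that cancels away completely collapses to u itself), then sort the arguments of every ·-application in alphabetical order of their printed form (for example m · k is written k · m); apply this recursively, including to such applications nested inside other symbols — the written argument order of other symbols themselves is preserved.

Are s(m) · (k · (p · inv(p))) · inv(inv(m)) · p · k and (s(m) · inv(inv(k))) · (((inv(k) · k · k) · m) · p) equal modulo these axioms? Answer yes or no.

Answer: yes — both canonical forms are k · k · m · p · s(m)

Derivation:
Left:  s(m) · (k · (p · inv(p))) · inv(inv(m)) · p · k
  Push inv inside:  distribute inv over · and collapse double inv
  Collect:  s(m) · k · k · p · m
  Sort arguments:  k · k · m · p · s(m)
Right:  (s(m) · inv(inv(k))) · (((inv(k) · k · k) · m) · p)
  Push inv inside:  distribute inv over · and collapse double inv
  Collect terms:  s(m) · k · k · m · p
  Sort arguments:  k · k · m · p · s(m)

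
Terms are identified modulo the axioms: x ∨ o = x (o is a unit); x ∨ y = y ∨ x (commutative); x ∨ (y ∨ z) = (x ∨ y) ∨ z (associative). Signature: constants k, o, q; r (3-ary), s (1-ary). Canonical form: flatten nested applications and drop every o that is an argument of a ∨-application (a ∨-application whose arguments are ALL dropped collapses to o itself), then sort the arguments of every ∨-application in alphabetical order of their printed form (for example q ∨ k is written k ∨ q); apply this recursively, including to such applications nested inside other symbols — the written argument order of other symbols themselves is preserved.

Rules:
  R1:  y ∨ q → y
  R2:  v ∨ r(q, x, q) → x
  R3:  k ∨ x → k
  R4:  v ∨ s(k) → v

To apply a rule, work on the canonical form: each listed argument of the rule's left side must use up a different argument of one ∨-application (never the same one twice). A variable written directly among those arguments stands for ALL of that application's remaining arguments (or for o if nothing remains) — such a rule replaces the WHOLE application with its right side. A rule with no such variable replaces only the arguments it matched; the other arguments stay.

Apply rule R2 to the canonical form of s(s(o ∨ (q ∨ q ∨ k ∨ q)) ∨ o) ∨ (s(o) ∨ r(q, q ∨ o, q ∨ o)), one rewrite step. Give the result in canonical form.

Answer: q

Derivation:
Canonical form:  r(q, q, q) ∨ s(o) ∨ s(s(k ∨ q ∨ q ∨ q))
Apply R2:  consuming r(q, q, q);  v := s(o) ∨ s(s(k ∨ q ∨ q ∨ q)), x := q
The variable takes the whole remainder — replace the entire application.
New term:  q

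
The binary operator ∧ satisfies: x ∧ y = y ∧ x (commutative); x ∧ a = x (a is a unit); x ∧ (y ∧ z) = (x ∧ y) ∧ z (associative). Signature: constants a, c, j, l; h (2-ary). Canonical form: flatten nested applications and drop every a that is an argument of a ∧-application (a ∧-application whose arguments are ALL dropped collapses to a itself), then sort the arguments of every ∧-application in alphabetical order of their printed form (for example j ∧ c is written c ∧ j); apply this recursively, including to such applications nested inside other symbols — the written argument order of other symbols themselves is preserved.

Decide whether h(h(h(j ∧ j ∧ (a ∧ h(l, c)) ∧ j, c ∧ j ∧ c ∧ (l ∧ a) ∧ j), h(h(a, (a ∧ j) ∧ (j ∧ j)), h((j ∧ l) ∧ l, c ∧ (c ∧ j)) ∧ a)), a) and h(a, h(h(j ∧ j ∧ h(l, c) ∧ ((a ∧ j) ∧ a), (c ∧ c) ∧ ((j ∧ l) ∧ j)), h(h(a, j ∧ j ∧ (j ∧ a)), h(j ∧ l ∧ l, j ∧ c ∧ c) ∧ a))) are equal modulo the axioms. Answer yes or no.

Left:  h(h(h(j ∧ j ∧ (a ∧ h(l, c)) ∧ j, c ∧ j ∧ c ∧ (l ∧ a) ∧ j), h(h(a, (a ∧ j) ∧ (j ∧ j)), h((j ∧ l) ∧ l, c ∧ (c ∧ j)) ∧ a)), a)
  Descend into:  h((j ∧ l) ∧ l, c ∧ (c ∧ j)) ∧ a
  Simplify inside:  h((j ∧ l) ∧ l, c ∧ (c ∧ j))  →  h(j ∧ l ∧ l, c ∧ c ∧ j)
  Drop the unit:  drop a
  Order the arguments:  h(j ∧ l ∧ l, c ∧ c ∧ j)
  Reassemble:  h(h(h(h(l, c) ∧ j ∧ j ∧ j, c ∧ c ∧ j ∧ j ∧ l), h(h(a, j ∧ j ∧ j), h(j ∧ l ∧ l, c ∧ c ∧ j))), a)
Right:  h(a, h(h(j ∧ j ∧ h(l, c) ∧ ((a ∧ j) ∧ a), (c ∧ c) ∧ ((j ∧ l) ∧ j)), h(h(a, j ∧ j ∧ (j ∧ a)), h(j ∧ l ∧ l, j ∧ c ∧ c) ∧ a)))
  Work inside:  h(j ∧ l ∧ l, j ∧ c ∧ c) ∧ a
  Simplify inside:  h(j ∧ l ∧ l, j ∧ c ∧ c)  →  h(j ∧ l ∧ l, c ∧ c ∧ j)
  Unit:  drop a
  Sort:  h(j ∧ l ∧ l, c ∧ c ∧ j)
  Rebuild:  h(a, h(h(h(l, c) ∧ j ∧ j ∧ j, c ∧ c ∧ j ∧ j ∧ l), h(h(a, j ∧ j ∧ j), h(j ∧ l ∧ l, c ∧ c ∧ j))))

Answer: no — h(h(h(h(l, c) ∧ j ∧ j ∧ j, c ∧ c ∧ j ∧ j ∧ l), h(h(a, j ∧ j ∧ j), h(j ∧ l ∧ l, c ∧ c ∧ j))), a) vs h(a, h(h(h(l, c) ∧ j ∧ j ∧ j, c ∧ c ∧ j ∧ j ∧ l), h(h(a, j ∧ j ∧ j), h(j ∧ l ∧ l, c ∧ c ∧ j))))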